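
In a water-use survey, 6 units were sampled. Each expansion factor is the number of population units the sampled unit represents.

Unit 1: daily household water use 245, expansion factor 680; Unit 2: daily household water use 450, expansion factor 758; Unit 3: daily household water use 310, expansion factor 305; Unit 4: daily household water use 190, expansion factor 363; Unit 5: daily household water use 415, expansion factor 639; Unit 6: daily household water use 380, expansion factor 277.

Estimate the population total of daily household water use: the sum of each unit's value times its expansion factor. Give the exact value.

1041665

Weighted total = 245×680 + 450×758 + 310×305 + 190×363 + 415×639 + 380×277
  = 166600 + 341100 + 94550 + 68970 + 265185 + 105260 = 1041665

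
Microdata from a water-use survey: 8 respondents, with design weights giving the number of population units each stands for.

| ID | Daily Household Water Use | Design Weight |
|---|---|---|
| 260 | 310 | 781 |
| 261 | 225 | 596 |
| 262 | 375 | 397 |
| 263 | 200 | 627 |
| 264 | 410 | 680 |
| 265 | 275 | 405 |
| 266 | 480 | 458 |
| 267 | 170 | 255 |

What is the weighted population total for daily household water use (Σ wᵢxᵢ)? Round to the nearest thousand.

Weighted total = 310×781 + 225×596 + 375×397 + 200×627 + 410×680 + 275×405 + 480×458 + 170×255
  = 1303850

1304000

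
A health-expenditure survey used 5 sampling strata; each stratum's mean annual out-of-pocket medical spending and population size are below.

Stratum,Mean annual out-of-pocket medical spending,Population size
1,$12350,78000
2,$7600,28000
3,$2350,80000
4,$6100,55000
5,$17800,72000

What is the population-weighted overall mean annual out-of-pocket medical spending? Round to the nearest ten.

9520

Σ Nₕ·x̄ₕ = 2981200000
Σ Nₕ = 78000 + 28000 + 80000 + 55000 + 72000 = 313000
Overall mean = 2981200000 / 313000 = 9524.6006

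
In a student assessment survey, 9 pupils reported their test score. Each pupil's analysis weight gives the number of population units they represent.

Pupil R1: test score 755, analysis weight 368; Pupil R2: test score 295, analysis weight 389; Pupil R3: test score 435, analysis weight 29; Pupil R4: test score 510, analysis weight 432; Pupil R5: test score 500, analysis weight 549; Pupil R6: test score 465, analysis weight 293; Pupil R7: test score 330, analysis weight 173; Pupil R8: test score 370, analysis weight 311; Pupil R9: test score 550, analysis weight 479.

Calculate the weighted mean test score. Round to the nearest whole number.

487

Weighted sum = 755×368 + 295×389 + 435×29 + 510×432 + 500×549 + 465×293 + 330×173 + 370×311 + 550×479
  = 1471885
Sum of weights = 368 + 389 + 29 + 432 + 549 + 293 + 173 + 311 + 479 = 3023
Weighted mean = 1471885 / 3023 = 486.89547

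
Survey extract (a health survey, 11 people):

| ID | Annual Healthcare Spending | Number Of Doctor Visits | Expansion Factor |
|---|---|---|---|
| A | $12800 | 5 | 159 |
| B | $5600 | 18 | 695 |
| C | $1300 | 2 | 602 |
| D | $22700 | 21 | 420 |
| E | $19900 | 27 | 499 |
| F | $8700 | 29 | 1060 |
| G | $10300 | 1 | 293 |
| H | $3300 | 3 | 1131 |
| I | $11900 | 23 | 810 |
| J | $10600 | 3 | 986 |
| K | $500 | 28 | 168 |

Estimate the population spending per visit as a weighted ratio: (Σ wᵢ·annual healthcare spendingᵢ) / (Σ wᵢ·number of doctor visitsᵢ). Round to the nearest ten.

Σ wᵢ·y = 12800×159 + 5600×695 + 1300×602 + 22700×420 + 19900×499 + 8700×1060 + 10300×293 + 3300×1131 + 11900×810 + 10600×986 + 500×168
  = 2035200 + 3892000 + 782600 + 9534000 + 9930100 + 9222000 + 3017900 + 3732300 + 9639000 + 10451600 + 84000 = 62320700
Σ wᵢ·x = 5×159 + 18×695 + 2×602 + 21×420 + 27×499 + 29×1060 + 1×293 + 3×1131 + 23×810 + 3×986 + 28×168
  = 795 + 12510 + 1204 + 8820 + 13473 + 30740 + 293 + 3393 + 18630 + 2958 + 4704 = 97520
Ratio = 62320700 / 97520 = 639.05558

640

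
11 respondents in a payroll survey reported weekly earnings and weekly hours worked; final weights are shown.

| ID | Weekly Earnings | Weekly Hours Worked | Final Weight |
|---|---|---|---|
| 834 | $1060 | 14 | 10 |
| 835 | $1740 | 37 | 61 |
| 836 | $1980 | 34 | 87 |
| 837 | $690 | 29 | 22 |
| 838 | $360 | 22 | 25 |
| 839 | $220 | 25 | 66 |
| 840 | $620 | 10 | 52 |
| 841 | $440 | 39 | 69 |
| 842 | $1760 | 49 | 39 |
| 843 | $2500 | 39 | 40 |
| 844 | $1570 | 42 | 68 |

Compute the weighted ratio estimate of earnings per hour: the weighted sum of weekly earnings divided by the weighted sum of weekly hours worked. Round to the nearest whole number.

38

Σ wᵢ·y = 1060×10 + 1740×61 + 1980×87 + 690×22 + 360×25 + 220×66 + 620×52 + 440×69 + 1760×39 + 2500×40 + 1570×68
  = 10600 + 106140 + 172260 + 15180 + 9000 + 14520 + 32240 + 30360 + 68640 + 100000 + 106760 = 665700
Σ wᵢ·x = 14×10 + 37×61 + 34×87 + 29×22 + 22×25 + 25×66 + 10×52 + 39×69 + 49×39 + 39×40 + 42×68
  = 140 + 2257 + 2958 + 638 + 550 + 1650 + 520 + 2691 + 1911 + 1560 + 2856 = 17731
Ratio = 665700 / 17731 = 37.544414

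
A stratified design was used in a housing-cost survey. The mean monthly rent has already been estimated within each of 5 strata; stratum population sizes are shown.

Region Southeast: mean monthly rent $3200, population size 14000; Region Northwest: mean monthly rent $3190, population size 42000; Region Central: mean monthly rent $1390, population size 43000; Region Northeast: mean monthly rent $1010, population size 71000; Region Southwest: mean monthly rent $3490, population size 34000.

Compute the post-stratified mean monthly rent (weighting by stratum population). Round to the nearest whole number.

2103

Σ Nₕ·x̄ₕ = 3200×14000 + 3190×42000 + 1390×43000 + 1010×71000 + 3490×34000
  = 44800000 + 133980000 + 59770000 + 71710000 + 118660000 = 428920000
Σ Nₕ = 14000 + 42000 + 43000 + 71000 + 34000 = 204000
Overall mean = 428920000 / 204000 = 2102.549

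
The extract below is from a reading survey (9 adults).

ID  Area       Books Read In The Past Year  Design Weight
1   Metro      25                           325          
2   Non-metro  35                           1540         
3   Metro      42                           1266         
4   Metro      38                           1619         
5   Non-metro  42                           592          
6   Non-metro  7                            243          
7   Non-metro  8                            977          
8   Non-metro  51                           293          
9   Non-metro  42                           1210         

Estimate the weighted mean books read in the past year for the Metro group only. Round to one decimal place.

Metro rows: 1, 3, 4
Weighted sum = 25×325 + 42×1266 + 38×1619
  = 8125 + 53172 + 61522 = 122819
Sum of weights = 325 + 1266 + 1619 = 3210
Weighted mean = 122819 / 3210 = 38.261371

38.3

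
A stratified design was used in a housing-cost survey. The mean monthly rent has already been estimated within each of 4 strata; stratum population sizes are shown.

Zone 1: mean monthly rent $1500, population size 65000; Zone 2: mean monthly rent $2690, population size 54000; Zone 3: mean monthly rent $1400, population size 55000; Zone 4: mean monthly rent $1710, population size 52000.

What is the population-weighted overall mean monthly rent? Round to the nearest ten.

1810

Σ Nₕ·x̄ₕ = 1500×65000 + 2690×54000 + 1400×55000 + 1710×52000
  = 97500000 + 145260000 + 77000000 + 88920000 = 408680000
Σ Nₕ = 65000 + 54000 + 55000 + 52000 = 226000
Overall mean = 408680000 / 226000 = 1808.3186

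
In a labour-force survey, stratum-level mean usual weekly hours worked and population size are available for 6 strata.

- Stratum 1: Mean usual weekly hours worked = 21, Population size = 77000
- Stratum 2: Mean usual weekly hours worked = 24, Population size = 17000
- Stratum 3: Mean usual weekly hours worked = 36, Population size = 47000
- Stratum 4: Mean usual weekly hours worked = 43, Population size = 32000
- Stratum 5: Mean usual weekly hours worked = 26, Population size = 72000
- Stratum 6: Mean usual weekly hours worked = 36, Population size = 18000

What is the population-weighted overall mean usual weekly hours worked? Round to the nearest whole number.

Σ Nₕ·x̄ₕ = 21×77000 + 24×17000 + 36×47000 + 43×32000 + 26×72000 + 36×18000
  = 1617000 + 408000 + 1692000 + 1376000 + 1872000 + 648000 = 7613000
Σ Nₕ = 77000 + 17000 + 47000 + 32000 + 72000 + 18000 = 263000
Overall mean = 7613000 / 263000 = 28.946768

29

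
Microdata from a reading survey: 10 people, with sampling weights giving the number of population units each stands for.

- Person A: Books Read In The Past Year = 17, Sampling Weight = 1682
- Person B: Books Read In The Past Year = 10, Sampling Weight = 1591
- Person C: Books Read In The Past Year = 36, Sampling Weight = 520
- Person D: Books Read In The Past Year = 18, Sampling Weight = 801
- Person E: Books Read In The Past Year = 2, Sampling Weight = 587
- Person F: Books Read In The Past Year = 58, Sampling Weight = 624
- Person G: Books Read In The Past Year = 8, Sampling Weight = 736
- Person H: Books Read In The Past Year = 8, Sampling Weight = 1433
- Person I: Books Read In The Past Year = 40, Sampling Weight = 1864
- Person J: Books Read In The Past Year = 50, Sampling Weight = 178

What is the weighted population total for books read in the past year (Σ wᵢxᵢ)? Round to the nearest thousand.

216000

Weighted total = 17×1682 + 10×1591 + 36×520 + 18×801 + 2×587 + 58×624 + 8×736 + 8×1433 + 40×1864 + 50×178
  = 28594 + 15910 + 18720 + 14418 + 1174 + 36192 + 5888 + 11464 + 74560 + 8900 = 215820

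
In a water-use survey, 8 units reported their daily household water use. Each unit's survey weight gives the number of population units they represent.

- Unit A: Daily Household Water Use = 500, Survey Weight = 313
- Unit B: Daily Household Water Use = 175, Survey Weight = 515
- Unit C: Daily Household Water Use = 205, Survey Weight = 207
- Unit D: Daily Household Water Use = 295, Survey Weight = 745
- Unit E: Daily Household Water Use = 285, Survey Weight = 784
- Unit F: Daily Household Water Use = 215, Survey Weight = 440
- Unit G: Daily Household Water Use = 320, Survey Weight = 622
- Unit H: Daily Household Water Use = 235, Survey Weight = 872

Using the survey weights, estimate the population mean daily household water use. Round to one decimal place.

273.6

Weighted sum = 500×313 + 175×515 + 205×207 + 295×745 + 285×784 + 215×440 + 320×622 + 235×872
  = 1230835
Sum of weights = 4498
Weighted mean = 1230835 / 4498 = 273.64051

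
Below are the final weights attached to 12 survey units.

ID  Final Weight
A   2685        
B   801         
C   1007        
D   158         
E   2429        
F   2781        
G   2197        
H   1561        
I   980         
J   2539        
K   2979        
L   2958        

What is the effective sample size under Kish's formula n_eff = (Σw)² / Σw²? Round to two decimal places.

9.71

Σ wᵢ = 2685 + 801 + 1007 + 158 + 2429 + 2781 + 2197 + 1561 + 980 + 2539 + 2979 + 2958 = 23075
Σ wᵢ² = 54818497
n_eff = 23075² / 54818497 = 532455625 / 54818497 = 9.713065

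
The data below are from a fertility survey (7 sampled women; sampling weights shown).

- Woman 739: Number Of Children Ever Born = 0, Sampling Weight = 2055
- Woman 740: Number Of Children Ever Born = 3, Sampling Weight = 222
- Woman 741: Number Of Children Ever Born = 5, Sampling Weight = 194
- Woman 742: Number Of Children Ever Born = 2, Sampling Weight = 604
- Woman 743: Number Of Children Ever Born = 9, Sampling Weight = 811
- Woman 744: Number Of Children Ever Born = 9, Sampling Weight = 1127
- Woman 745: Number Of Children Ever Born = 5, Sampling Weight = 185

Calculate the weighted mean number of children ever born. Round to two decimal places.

Weighted sum = 0×2055 + 3×222 + 5×194 + 2×604 + 9×811 + 9×1127 + 5×185
  = 0 + 666 + 970 + 1208 + 7299 + 10143 + 925 = 21211
Sum of weights = 2055 + 222 + 194 + 604 + 811 + 1127 + 185 = 5198
Weighted mean = 21211 / 5198 = 4.0806079

4.08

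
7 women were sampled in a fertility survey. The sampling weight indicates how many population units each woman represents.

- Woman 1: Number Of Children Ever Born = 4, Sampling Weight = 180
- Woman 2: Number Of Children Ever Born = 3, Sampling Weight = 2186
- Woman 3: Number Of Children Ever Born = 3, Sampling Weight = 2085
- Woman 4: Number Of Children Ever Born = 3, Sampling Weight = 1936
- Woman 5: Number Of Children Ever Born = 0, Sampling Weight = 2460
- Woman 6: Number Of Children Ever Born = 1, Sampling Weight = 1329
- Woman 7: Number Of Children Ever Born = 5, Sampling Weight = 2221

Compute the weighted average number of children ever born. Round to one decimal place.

Weighted sum = 4×180 + 3×2186 + 3×2085 + 3×1936 + 0×2460 + 1×1329 + 5×2221
  = 720 + 6558 + 6255 + 5808 + 0 + 1329 + 11105 = 31775
Sum of weights = 12397
Weighted mean = 31775 / 12397 = 2.5631201

2.6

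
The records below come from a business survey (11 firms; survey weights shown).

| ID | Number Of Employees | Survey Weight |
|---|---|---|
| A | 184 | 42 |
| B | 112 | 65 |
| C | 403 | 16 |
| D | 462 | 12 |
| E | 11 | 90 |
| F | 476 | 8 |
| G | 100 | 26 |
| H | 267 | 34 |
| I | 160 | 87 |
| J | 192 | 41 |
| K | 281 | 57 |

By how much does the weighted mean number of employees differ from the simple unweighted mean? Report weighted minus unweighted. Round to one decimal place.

-70.7

Unweighted sum = 184 + 112 + 403 + 462 + 11 + 476 + 100 + 267 + 160 + 192 + 281 = 2648
Unweighted mean = 2648 / 11 = 240.72727
Weighted sum = 184×42 + 112×65 + 403×16 + 462×12 + 11×90 + 476×8 + 100×26 + 267×34 + 160×87 + 192×41 + 281×57
  = 81285
Sum of weights = 42 + 65 + 16 + 12 + 90 + 8 + 26 + 34 + 87 + 41 + 57 = 478
Weighted mean = 81285 / 478 = 170.0523
Difference (weighted minus unweighted) = -70.674971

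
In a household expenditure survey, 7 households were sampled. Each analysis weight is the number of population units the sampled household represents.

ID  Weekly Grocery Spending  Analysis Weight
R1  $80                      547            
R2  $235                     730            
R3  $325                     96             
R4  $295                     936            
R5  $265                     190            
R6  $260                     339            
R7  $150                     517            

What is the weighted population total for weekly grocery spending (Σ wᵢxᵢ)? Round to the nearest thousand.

Weighted total = 80×547 + 235×730 + 325×96 + 295×936 + 265×190 + 260×339 + 150×517
  = 43760 + 171550 + 31200 + 276120 + 50350 + 88140 + 77550 = 738670

739000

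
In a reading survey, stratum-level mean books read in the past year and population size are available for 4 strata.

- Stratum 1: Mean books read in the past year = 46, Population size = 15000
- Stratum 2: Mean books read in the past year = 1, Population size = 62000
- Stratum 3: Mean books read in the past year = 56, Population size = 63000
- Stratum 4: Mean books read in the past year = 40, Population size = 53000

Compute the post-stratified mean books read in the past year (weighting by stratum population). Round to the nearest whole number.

33

Σ Nₕ·x̄ₕ = 46×15000 + 1×62000 + 56×63000 + 40×53000
  = 690000 + 62000 + 3528000 + 2120000 = 6400000
Σ Nₕ = 15000 + 62000 + 63000 + 53000 = 193000
Overall mean = 6400000 / 193000 = 33.160622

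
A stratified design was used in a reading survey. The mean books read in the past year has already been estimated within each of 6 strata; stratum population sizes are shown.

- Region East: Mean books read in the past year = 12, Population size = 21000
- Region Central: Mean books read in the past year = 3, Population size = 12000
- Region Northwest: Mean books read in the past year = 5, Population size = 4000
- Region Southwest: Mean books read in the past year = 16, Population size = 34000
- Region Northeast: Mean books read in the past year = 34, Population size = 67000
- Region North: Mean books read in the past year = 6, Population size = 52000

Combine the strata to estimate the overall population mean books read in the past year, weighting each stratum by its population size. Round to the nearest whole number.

Σ Nₕ·x̄ₕ = 12×21000 + 3×12000 + 5×4000 + 16×34000 + 34×67000 + 6×52000
  = 252000 + 36000 + 20000 + 544000 + 2278000 + 312000 = 3442000
Σ Nₕ = 21000 + 12000 + 4000 + 34000 + 67000 + 52000 = 190000
Overall mean = 3442000 / 190000 = 18.115789

18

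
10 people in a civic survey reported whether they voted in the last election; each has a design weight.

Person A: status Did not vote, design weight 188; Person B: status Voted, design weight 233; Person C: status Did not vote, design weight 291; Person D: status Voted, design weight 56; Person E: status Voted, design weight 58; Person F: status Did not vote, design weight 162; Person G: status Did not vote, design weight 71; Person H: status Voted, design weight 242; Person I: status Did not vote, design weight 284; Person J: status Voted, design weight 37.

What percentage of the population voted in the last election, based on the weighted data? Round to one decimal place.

38.6

Sum of weights for 'Voted' = 233 + 56 + 58 + 242 + 37 = 626
Total weight = 188 + 233 + 291 + 56 + 58 + 162 + 71 + 242 + 284 + 37 = 1622
Weighted proportion = 626 / 1622 = 0.38594328 → 38.594328%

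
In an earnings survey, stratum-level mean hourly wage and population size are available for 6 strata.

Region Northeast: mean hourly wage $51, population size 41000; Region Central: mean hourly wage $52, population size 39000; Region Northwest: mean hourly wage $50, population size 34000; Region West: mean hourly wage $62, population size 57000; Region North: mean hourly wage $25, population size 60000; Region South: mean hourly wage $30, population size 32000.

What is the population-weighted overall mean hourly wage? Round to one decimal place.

44.9

Σ Nₕ·x̄ₕ = 51×41000 + 52×39000 + 50×34000 + 62×57000 + 25×60000 + 30×32000
  = 2091000 + 2028000 + 1700000 + 3534000 + 1500000 + 960000 = 11813000
Σ Nₕ = 41000 + 39000 + 34000 + 57000 + 60000 + 32000 = 263000
Overall mean = 11813000 / 263000 = 44.91635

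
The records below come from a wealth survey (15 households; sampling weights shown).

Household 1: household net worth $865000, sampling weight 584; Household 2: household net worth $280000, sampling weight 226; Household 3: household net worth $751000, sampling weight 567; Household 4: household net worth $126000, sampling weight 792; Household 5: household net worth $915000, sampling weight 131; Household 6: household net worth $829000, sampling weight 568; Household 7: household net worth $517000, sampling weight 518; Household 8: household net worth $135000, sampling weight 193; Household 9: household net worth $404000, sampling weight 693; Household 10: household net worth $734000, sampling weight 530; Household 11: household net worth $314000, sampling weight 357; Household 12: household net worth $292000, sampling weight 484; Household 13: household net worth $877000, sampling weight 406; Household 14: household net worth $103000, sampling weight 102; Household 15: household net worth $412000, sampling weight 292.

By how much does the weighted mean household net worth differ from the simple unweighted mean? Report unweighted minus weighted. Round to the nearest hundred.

-22200

Unweighted sum = 7554000
Unweighted mean = 7554000 / 15 = 503600
Weighted sum = 3387937000
Sum of weights = 6443
Weighted mean = 3387937000 / 6443 = 525832.22
Difference (unweighted minus weighted) = -22232.221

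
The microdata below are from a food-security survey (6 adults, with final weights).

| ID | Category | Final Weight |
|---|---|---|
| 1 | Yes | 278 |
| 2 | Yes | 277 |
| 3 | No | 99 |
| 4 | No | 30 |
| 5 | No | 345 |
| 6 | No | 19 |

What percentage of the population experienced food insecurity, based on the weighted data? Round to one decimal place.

Sum of weights for 'Yes' = 278 + 277 = 555
Total weight = 1048
Weighted proportion = 555 / 1048 = 0.52958015 → 52.958015%

53.0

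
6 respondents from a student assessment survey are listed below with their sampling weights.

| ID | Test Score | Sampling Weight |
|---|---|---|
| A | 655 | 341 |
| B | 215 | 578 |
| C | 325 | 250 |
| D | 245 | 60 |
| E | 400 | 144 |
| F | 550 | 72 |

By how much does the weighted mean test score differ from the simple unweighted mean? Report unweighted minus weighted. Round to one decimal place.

24.1

Unweighted sum = 655 + 215 + 325 + 245 + 400 + 550 = 2390
Unweighted mean = 2390 / 6 = 398.33333
Weighted sum = 655×341 + 215×578 + 325×250 + 245×60 + 400×144 + 550×72
  = 223355 + 124270 + 81250 + 14700 + 57600 + 39600 = 540775
Sum of weights = 341 + 578 + 250 + 60 + 144 + 72 = 1445
Weighted mean = 540775 / 1445 = 374.23875
Difference (unweighted minus weighted) = 24.094579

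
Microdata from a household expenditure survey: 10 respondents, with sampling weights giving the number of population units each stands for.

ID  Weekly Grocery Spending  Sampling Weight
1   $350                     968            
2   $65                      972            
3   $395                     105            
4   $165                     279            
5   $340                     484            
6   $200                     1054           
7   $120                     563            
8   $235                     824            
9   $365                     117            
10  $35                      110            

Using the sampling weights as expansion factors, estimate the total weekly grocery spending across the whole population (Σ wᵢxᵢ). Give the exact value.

1172605

Weighted total = 350×968 + 65×972 + 395×105 + 165×279 + 340×484 + 200×1054 + 120×563 + 235×824 + 365×117 + 35×110
  = 338800 + 63180 + 41475 + 46035 + 164560 + 210800 + 67560 + 193640 + 42705 + 3850 = 1172605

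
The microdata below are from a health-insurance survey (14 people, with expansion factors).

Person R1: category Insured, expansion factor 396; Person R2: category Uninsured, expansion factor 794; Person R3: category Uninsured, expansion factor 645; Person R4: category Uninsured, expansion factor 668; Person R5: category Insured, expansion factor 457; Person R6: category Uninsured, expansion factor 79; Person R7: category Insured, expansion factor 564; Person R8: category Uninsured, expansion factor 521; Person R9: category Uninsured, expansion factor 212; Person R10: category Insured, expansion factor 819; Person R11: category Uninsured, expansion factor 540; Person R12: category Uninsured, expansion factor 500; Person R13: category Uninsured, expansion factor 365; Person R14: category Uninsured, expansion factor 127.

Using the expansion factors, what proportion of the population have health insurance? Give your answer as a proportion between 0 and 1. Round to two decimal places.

Sum of weights for 'Insured' = 396 + 457 + 564 + 819 = 2236
Total weight = 6687
Weighted proportion = 2236 / 6687 = 0.33438014

0.33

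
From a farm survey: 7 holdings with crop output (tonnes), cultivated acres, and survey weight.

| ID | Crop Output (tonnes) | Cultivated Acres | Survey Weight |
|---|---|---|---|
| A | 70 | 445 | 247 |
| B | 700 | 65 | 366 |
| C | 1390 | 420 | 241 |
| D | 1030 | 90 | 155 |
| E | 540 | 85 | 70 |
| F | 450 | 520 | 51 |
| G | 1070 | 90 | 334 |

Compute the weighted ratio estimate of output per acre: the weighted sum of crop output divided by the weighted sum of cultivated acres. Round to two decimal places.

Σ wᵢ·y = 70×247 + 700×366 + 1390×241 + 1030×155 + 540×70 + 450×51 + 1070×334
  = 17290 + 256200 + 334990 + 159650 + 37800 + 22950 + 357380 = 1186260
Σ wᵢ·x = 311405
Ratio = 1186260 / 311405 = 3.8093801

3.81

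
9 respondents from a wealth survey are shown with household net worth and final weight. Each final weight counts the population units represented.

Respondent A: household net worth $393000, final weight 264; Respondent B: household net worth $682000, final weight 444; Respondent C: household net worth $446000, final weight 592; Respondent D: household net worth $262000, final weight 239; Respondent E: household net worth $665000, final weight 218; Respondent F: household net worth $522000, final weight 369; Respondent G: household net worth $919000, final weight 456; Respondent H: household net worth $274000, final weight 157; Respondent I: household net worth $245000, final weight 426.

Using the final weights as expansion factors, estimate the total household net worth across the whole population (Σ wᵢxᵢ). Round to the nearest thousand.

Weighted total = 393000×264 + 682000×444 + 446000×592 + 262000×239 + 665000×218 + 522000×369 + 919000×456 + 274000×157 + 245000×426
  = 103752000 + 302808000 + 264032000 + 62618000 + 144970000 + 192618000 + 419064000 + 43018000 + 104370000 = 1637250000

1637250000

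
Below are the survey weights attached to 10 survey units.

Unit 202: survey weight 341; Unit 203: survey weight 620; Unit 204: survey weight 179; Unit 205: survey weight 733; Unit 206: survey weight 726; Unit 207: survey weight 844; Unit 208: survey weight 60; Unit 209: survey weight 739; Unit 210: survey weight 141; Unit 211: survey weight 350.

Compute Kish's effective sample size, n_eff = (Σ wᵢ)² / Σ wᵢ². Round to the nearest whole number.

Σ wᵢ = 4733
Σ wᵢ² = 116281 + 384400 + 32041 + 537289 + 527076 + 712336 + 3600 + 546121 + 19881 + 122500 = 3001525
n_eff = 4733² / 3001525 = 22401289 / 3001525 = 7.4633025

7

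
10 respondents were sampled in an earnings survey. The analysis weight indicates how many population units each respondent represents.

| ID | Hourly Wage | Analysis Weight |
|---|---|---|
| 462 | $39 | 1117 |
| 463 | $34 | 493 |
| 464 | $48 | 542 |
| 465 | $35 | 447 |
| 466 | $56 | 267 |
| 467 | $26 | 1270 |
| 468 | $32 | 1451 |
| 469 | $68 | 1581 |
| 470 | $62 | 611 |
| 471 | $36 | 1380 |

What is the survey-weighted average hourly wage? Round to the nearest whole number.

Weighted sum = 39×1117 + 34×493 + 48×542 + 35×447 + 56×267 + 26×1270 + 32×1451 + 68×1581 + 62×611 + 36×1380
  = 391460
Sum of weights = 9159
Weighted mean = 391460 / 9159 = 42.740474

43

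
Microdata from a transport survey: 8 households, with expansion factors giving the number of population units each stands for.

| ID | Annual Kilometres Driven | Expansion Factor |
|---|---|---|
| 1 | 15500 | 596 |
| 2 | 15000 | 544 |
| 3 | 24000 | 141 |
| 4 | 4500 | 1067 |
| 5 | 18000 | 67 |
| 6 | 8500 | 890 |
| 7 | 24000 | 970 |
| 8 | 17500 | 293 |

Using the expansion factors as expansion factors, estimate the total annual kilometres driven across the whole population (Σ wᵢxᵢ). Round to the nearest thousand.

Weighted total = 15500×596 + 15000×544 + 24000×141 + 4500×1067 + 18000×67 + 8500×890 + 24000×970 + 17500×293
  = 9238000 + 8160000 + 3384000 + 4801500 + 1206000 + 7565000 + 23280000 + 5127500 = 62762000

62762000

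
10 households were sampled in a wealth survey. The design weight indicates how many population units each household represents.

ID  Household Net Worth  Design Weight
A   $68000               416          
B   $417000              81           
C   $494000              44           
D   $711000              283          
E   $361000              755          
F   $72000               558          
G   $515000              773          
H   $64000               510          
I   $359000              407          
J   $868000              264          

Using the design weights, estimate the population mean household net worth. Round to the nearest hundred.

Weighted sum = 68000×416 + 417000×81 + 494000×44 + 711000×283 + 361000×755 + 72000×558 + 515000×773 + 64000×510 + 359000×407 + 868000×264
  = 28288000 + 33777000 + 21736000 + 201213000 + 272555000 + 40176000 + 398095000 + 32640000 + 146113000 + 229152000 = 1403745000
Sum of weights = 416 + 81 + 44 + 283 + 755 + 558 + 773 + 510 + 407 + 264 = 4091
Weighted mean = 1403745000 / 4091 = 343130.04

343100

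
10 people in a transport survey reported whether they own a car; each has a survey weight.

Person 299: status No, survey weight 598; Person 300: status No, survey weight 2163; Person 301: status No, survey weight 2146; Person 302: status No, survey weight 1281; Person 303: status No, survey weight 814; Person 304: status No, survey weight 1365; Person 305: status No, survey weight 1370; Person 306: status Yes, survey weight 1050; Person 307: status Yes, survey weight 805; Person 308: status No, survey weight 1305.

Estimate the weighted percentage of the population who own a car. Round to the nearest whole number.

Sum of weights for 'Yes' = 1050 + 805 = 1855
Total weight = 598 + 2163 + 2146 + 1281 + 814 + 1365 + 1370 + 1050 + 805 + 1305 = 12897
Weighted proportion = 1855 / 12897 = 0.1438319 → 14.38319%

14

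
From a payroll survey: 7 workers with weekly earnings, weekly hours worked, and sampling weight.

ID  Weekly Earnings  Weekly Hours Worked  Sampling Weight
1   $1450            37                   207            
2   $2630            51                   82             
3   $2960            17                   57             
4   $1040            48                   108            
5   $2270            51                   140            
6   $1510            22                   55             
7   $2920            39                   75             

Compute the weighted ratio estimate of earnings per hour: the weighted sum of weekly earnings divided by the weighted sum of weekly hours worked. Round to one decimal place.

48.4

Σ wᵢ·y = 1450×207 + 2630×82 + 2960×57 + 1040×108 + 2270×140 + 1510×55 + 2920×75
  = 300150 + 215660 + 168720 + 112320 + 317800 + 83050 + 219000 = 1416700
Σ wᵢ·x = 37×207 + 51×82 + 17×57 + 48×108 + 51×140 + 22×55 + 39×75
  = 7659 + 4182 + 969 + 5184 + 7140 + 1210 + 2925 = 29269
Ratio = 1416700 / 29269 = 48.402747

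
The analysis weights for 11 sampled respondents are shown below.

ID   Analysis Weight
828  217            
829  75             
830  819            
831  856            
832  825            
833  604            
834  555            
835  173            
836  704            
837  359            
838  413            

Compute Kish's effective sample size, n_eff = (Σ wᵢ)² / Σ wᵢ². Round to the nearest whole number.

Σ wᵢ = 217 + 75 + 819 + 856 + 825 + 604 + 555 + 173 + 704 + 359 + 413 = 5600
Σ wᵢ² = 3634672
n_eff = 5600² / 3634672 = 31360000 / 3634672 = 8.6280138

9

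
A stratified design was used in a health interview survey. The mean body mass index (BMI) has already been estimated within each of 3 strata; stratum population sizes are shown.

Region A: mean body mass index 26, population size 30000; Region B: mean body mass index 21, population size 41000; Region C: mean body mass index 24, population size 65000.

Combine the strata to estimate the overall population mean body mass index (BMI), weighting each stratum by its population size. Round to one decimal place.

Σ Nₕ·x̄ₕ = 26×30000 + 21×41000 + 24×65000
  = 3201000
Σ Nₕ = 30000 + 41000 + 65000 = 136000
Overall mean = 3201000 / 136000 = 23.536765

23.5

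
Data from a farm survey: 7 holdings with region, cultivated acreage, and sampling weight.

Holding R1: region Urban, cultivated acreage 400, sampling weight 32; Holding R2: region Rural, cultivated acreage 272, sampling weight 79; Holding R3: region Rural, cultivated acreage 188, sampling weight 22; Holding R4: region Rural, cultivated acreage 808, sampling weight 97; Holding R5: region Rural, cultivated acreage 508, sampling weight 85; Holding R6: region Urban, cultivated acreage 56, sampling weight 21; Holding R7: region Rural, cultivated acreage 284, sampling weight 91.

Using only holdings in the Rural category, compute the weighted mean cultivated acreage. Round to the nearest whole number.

463

Rural rows: R2, R3, R4, R5, R7
Weighted sum = 173024
Sum of weights = 79 + 22 + 97 + 85 + 91 = 374
Weighted mean = 173024 / 374 = 462.63102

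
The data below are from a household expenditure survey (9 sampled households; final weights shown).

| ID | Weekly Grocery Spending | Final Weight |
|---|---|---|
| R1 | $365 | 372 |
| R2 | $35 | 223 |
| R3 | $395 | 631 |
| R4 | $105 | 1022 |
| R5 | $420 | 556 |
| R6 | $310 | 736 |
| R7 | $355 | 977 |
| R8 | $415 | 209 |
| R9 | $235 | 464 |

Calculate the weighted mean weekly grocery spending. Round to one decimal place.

Weighted sum = 365×372 + 35×223 + 395×631 + 105×1022 + 420×556 + 310×736 + 355×977 + 415×209 + 235×464
  = 1504430
Sum of weights = 5190
Weighted mean = 1504430 / 5190 = 289.87091

289.9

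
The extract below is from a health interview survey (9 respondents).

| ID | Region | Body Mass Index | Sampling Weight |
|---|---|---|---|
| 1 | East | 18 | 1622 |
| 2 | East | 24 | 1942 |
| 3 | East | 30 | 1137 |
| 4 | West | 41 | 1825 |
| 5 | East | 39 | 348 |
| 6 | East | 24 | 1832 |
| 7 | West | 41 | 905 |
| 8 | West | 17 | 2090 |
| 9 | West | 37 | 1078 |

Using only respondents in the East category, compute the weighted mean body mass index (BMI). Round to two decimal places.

24.34

East rows: 1, 2, 3, 5, 6
Weighted sum = 18×1622 + 24×1942 + 30×1137 + 39×348 + 24×1832
  = 167454
Sum of weights = 1622 + 1942 + 1137 + 348 + 1832 = 6881
Weighted mean = 167454 / 6881 = 24.335707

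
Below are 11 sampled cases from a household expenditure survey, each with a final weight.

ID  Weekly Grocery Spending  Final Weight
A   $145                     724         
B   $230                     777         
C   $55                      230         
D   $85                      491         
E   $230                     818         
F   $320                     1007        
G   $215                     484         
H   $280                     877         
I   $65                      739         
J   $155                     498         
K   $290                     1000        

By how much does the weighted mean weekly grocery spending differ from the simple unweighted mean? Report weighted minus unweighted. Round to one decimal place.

Unweighted sum = 2070
Unweighted mean = 2070 / 11 = 188.18182
Weighted sum = 145×724 + 230×777 + 55×230 + 85×491 + 230×818 + 320×1007 + 215×484 + 280×877 + 65×739 + 155×498 + 290×1000
  = 1613300
Sum of weights = 724 + 777 + 230 + 491 + 818 + 1007 + 484 + 877 + 739 + 498 + 1000 = 7645
Weighted mean = 1613300 / 7645 = 211.02681
Difference (weighted minus unweighted) = 22.844997

22.8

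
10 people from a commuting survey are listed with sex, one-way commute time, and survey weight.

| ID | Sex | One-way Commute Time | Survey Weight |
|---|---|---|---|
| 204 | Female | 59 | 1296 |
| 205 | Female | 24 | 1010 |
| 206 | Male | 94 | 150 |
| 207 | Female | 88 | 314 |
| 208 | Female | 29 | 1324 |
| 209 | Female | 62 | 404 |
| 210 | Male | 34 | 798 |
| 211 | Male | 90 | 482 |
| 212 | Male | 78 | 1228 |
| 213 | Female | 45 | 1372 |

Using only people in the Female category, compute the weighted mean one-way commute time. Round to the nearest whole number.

44

Female rows: 204, 205, 207, 208, 209, 213
Weighted sum = 59×1296 + 24×1010 + 88×314 + 29×1324 + 62×404 + 45×1372
  = 76464 + 24240 + 27632 + 38396 + 25048 + 61740 = 253520
Sum of weights = 1296 + 1010 + 314 + 1324 + 404 + 1372 = 5720
Weighted mean = 253520 / 5720 = 44.321678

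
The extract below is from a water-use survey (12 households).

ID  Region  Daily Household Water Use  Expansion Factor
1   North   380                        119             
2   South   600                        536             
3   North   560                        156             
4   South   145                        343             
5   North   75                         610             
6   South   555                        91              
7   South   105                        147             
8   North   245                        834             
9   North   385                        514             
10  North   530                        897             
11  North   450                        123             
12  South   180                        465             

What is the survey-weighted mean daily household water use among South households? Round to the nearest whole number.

329

South rows: 2, 4, 6, 7, 12
Weighted sum = 600×536 + 145×343 + 555×91 + 105×147 + 180×465
  = 321600 + 49735 + 50505 + 15435 + 83700 = 520975
Sum of weights = 536 + 343 + 91 + 147 + 465 = 1582
Weighted mean = 520975 / 1582 = 329.31416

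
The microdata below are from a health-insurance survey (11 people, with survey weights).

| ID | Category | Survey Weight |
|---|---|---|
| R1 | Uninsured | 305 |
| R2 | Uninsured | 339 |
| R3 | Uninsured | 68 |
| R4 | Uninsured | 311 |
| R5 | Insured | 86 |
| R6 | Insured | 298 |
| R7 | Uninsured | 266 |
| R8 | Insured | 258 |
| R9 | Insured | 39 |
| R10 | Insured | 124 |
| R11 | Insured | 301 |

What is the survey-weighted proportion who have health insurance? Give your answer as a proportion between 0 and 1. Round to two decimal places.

0.46

Sum of weights for 'Insured' = 86 + 298 + 258 + 39 + 124 + 301 = 1106
Total weight = 2395
Weighted proportion = 1106 / 2395 = 0.46179541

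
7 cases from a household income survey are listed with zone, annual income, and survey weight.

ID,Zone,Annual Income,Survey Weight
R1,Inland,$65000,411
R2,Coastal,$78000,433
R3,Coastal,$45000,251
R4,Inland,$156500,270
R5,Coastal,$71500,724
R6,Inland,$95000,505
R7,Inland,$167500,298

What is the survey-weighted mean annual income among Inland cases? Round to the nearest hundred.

112400

Inland rows: R1, R4, R6, R7
Weighted sum = 65000×411 + 156500×270 + 95000×505 + 167500×298
  = 166860000
Sum of weights = 1484
Weighted mean = 166860000 / 1484 = 112439.35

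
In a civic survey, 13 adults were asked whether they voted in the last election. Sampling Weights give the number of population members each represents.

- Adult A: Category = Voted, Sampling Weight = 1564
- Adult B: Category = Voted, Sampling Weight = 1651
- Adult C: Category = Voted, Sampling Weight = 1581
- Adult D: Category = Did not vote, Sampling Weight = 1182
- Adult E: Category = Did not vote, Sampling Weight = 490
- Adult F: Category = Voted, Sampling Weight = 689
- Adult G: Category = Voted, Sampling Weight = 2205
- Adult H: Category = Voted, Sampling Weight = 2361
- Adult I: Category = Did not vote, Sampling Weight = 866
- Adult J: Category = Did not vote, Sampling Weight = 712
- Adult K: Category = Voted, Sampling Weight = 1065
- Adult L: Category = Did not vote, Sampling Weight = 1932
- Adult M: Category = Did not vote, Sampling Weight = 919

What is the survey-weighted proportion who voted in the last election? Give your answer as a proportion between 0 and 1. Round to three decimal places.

0.646

Sum of weights for 'Voted' = 1564 + 1651 + 1581 + 689 + 2205 + 2361 + 1065 = 11116
Total weight = 17217
Weighted proportion = 11116 / 17217 = 0.64564094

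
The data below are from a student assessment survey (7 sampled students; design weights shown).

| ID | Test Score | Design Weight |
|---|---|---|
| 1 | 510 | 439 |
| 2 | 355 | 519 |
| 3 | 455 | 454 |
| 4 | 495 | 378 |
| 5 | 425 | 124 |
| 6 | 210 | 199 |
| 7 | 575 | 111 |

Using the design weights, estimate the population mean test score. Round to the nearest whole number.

Weighted sum = 510×439 + 355×519 + 455×454 + 495×378 + 425×124 + 210×199 + 575×111
  = 960130
Sum of weights = 439 + 519 + 454 + 378 + 124 + 199 + 111 = 2224
Weighted mean = 960130 / 2224 = 431.71313

432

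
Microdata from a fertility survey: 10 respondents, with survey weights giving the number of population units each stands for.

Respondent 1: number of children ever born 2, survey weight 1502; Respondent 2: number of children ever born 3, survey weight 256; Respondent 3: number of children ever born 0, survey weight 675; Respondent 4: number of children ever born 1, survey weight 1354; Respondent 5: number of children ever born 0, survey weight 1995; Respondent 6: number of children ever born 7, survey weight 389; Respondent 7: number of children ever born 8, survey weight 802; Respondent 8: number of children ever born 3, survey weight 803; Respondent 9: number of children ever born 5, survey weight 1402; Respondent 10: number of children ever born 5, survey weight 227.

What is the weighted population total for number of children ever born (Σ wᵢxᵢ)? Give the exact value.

Weighted total = 2×1502 + 3×256 + 0×675 + 1×1354 + 0×1995 + 7×389 + 8×802 + 3×803 + 5×1402 + 5×227
  = 3004 + 768 + 0 + 1354 + 0 + 2723 + 6416 + 2409 + 7010 + 1135 = 24819

24819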